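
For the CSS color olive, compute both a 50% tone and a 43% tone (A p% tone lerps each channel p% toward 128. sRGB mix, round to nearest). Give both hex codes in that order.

#808040, #808037

CSS olive is rgb(128, 128, 0).
50% tone:
  R: 128 + 0.5×(128−128) = 128 + 0 = 128 → 128
  G: 128 + 0 = 128 → 128
  B: 0 + 64 = 64 → 64
  → #808040
43% tone:
  R: 128 + 0.43×(128−128) = 128 + 0 = 128 → 128
  G: 128 + 0 = 128 → 128
  B: 0 + 55.04 = 55.04 → 55
  → #808037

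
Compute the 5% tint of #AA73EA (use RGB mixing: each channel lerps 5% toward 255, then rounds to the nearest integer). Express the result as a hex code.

#AA73EA is rgb(170, 115, 234).
A 5% tint moves each channel 5% toward 255:
  R: 170 + 4.25 = 174.25 → 174
  G: 115 + 0.05×(255−115) = 115 + 7 = 122 → 122
  B: 234 + 0.05×(255−234) = 234 + 1.05 = 235.05 → 235
rgb(174, 122, 235) = #AE7AEB.

#AE7AEB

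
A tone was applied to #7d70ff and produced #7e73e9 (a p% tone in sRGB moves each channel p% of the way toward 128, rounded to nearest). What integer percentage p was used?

#7d70ff is rgb(125, 112, 255); #7e73e9 is rgb(126, 115, 233).
On the B channel (widest range): 233 ≈ 255 + (p/100)(128 − 255), so p ≈ 100×(233 − 255)/(128 − 255) = -2200/-127 = 17.32.
p = 17 reproduces all three channels after rounding.

17%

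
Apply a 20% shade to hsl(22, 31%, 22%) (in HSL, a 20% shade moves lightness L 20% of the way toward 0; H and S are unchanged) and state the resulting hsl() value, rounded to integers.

L moves 20% from 22 toward 0: 22 − 4.4 = 17.6 → 18.
H and S are unchanged.

hsl(22, 31%, 18%)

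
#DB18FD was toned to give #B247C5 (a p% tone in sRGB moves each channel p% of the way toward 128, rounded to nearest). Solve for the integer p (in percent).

#DB18FD is rgb(219, 24, 253); #B247C5 is rgb(178, 71, 197).
On the B channel (widest range): 197 ≈ 253 + (p/100)(128 − 253), so p ≈ 100×(197 − 253)/(128 − 253) = -5600/-125 = 44.80.
p = 45 reproduces all three channels after rounding.

45%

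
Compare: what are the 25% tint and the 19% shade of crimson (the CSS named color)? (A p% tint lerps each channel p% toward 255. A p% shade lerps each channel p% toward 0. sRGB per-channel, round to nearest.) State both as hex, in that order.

#E54F6D, #B21031

CSS crimson is rgb(220, 20, 60).
25% tint:
  R: 220 + 0.25×(255−220) = 220 + 8.75 = 228.75 → 229
  G: 20 + 0.25×(255−20) = 20 + 58.75 = 78.75 → 79
  B: 60 + 0.25×(255−60) = 60 + 48.75 = 108.75 → 109
  → #E54F6D
19% shade:
  R: 220 + 0.19×(0−220) = 220 − 41.8 = 178.2 → 178
  G: 20 − 3.8 = 16.2 → 16
  B: 60 + 0.19×(0−60) = 60 − 11.4 = 48.6 → 49
  → #B21031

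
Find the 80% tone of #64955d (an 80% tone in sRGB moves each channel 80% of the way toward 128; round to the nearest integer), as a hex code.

#7a8479

#64955d is rgb(100, 149, 93).
Per channel, c → c + 0.8(128 − c):
  R: 100 + 0.8×(128−100) = 100 + 22.4 = 122.4 → 122
  G: 149 + 0.8×(128−149) = 149 − 16.8 = 132.2 → 132
  B: 93 + 0.8×(128−93) = 93 + 28 = 121 → 121
rgb(122, 132, 121) = #7a8479.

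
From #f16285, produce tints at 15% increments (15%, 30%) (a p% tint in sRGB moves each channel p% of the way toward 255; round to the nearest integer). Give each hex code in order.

#f37a97, #f591aa

#f16285 is rgb(241, 98, 133).
15%: (241 + 2.1 = 243.1→243, 98 + 23.55 = 121.55→122, 133 + 18.3 = 151.3→151) → #f37a97
30%: (241 + 4.2 = 245.2→245, 98 + 47.1 = 145.1→145, 133 + 36.6 = 169.6→170) → #f591aa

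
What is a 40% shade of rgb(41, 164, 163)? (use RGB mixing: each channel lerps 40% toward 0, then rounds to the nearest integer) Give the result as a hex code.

#196262

A 40% shade moves each channel 40% toward 0:
  R: 41 + 0.4×(0−41) = 41 − 16.4 = 24.6 → 25
  G: 164 + 0.4×(0−164) = 164 − 65.6 = 98.4 → 98
  B: 163 + 0.4×(0−163) = 163 − 65.2 = 97.8 → 98
rgb(25, 98, 98) = #196262.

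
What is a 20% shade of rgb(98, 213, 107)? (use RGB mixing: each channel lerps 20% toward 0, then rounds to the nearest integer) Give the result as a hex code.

#4EAA56

Lerp each channel 20% toward 0:
  R: 98 − 19.6 = 78.4 → 78
  G: 213 − 42.6 = 170.4 → 170
  B: 107 − 21.4 = 85.6 → 86
rgb(78, 170, 86) = #4EAA56.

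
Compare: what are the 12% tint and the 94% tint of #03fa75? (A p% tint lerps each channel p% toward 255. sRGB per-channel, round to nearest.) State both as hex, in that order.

#03fa75 is rgb(3, 250, 117).
12% tint:
  R: 3 + 0.12×(255−3) = 3 + 30.24 = 33.24 → 33
  G: 250 + 0.12×(255−250) = 250 + 0.6 = 250.6 → 251
  B: 117 + 0.12×(255−117) = 117 + 16.56 = 133.56 → 134
  → #21fb86
94% tint:
  R: 3 + 0.94×(255−3) = 3 + 236.88 = 239.88 → 240
  G: 250 + 4.7 = 254.7 → 255
  B: 117 + 0.94×(255−117) = 117 + 129.72 = 246.72 → 247
  → #f0fff7

#21fb86, #f0fff7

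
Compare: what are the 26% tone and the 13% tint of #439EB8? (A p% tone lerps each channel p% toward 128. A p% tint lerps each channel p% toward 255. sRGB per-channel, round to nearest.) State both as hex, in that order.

#5396A9, #5BABC1

#439EB8 is rgb(67, 158, 184).
26% tone:
  R: 67 + 15.86 = 82.86 → 83
  G: 158 + 0.26×(128−158) = 158 − 7.8 = 150.2 → 150
  B: 184 − 14.56 = 169.44 → 169
  → #5396A9
13% tint:
  R: 67 + 0.13×(255−67) = 67 + 24.44 = 91.44 → 91
  G: 158 + 12.61 = 170.61 → 171
  B: 184 + 0.13×(255−184) = 184 + 9.23 = 193.23 → 193
  → #5BABC1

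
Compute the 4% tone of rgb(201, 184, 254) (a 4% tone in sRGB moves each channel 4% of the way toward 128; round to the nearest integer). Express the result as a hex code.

A 4% tone moves each channel 4% toward 128:
  R: 201 − 2.92 = 198.08 → 198
  G: 184 − 2.24 = 181.76 → 182
  B: 254 + 0.04×(128−254) = 254 − 5.04 = 248.96 → 249
rgb(198, 182, 249) = #C6B6F9.

#C6B6F9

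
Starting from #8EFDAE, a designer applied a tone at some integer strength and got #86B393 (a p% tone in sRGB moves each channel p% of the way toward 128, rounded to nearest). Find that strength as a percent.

#8EFDAE is rgb(142, 253, 174); #86B393 is rgb(134, 179, 147).
On the G channel (widest range): 179 ≈ 253 + (p/100)(128 − 253), so p ≈ 100×(179 − 253)/(128 − 253) = -7400/-125 = 59.20.
p = 59 reproduces all three channels after rounding.

59%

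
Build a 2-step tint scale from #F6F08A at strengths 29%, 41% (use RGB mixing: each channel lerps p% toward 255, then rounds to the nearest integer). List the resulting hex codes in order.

#F6F08A is rgb(246, 240, 138).
29%: (246 + 2.61 = 248.61→249, 240 + 4.35 = 244.35→244, 138 + 33.93 = 171.93→172) → #F9F4AC
41%: (246 + 3.69 = 249.69→250, 240 + 6.15 = 246.15→246, 138 + 47.97 = 185.97→186) → #FAF6BA

#F9F4AC, #FAF6BA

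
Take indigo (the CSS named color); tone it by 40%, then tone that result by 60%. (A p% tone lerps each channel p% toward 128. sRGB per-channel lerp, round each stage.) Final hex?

#736180

CSS indigo is rgb(75, 0, 130).
A 40% tone moves each channel 40% toward 128:
  R: 75 + 21.2 = 96.2 → 96
  G: 0 + 51.2 = 51.2 → 51
  B: 130 − 0.8 = 129.2 → 129
After the tone: rgb(96, 51, 129) = #603381.
A 60% tone moves each channel 60% toward 128:
  R: 96 + 0.6×(128−96) = 96 + 19.2 = 115.2 → 115
  G: 51 + 0.6×(128−51) = 51 + 46.2 = 97.2 → 97
  B: 129 + 0.6×(128−129) = 129 − 0.6 = 128.4 → 128
rgb(115, 97, 128) = #736180.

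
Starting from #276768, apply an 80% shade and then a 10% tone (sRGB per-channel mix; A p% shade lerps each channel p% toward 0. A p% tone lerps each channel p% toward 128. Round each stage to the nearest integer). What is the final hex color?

#142020

#276768 is rgb(39, 103, 104).
An 80% shade moves each channel 80% toward 0:
  R: 39 + 0.8×(0−39) = 39 − 31.2 = 7.8 → 8
  G: 103 + 0.8×(0−103) = 103 − 82.4 = 20.6 → 21
  B: 104 − 83.2 = 20.8 → 21
After the shade: rgb(8, 21, 21) = #081515.
A 10% tone moves each channel 10% toward 128:
  R: 8 + 0.1×(128−8) = 8 + 12 = 20 → 20
  G: 21 + 0.1×(128−21) = 21 + 10.7 = 31.7 → 32
  B: 21 + 0.1×(128−21) = 21 + 10.7 = 31.7 → 32
rgb(20, 32, 32) = #142020.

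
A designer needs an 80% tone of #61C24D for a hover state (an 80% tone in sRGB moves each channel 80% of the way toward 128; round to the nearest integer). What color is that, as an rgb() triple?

rgb(122, 141, 118)

#61C24D is rgb(97, 194, 77).
An 80% tone moves each channel 80% toward 128:
  R: 97 + 0.8×(128−97) = 97 + 24.8 = 121.8 → 122
  G: 194 − 52.8 = 141.2 → 141
  B: 77 + 0.8×(128−77) = 77 + 40.8 = 117.8 → 118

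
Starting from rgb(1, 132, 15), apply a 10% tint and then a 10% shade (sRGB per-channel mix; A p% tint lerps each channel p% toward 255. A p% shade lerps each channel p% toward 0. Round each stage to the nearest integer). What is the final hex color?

Per channel, c → c + 0.1(255 − c):
  R: 1 + 0.1×(255−1) = 1 + 25.4 = 26.4 → 26
  G: 132 + 0.1×(255−132) = 132 + 12.3 = 144.3 → 144
  B: 15 + 24 = 39 → 39
After the tint: rgb(26, 144, 39) = #1A9027.
Lerp each channel 10% toward 0:
  R: 26 + 0.1×(0−26) = 26 − 2.6 = 23.4 → 23
  G: 144 + 0.1×(0−144) = 144 − 14.4 = 129.6 → 130
  B: 39 − 3.9 = 35.1 → 35
rgb(23, 130, 35) = #178223.

#178223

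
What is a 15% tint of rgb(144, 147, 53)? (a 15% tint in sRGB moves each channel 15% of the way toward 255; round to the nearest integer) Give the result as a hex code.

#A1A353

Lerp each channel 15% toward 255:
  R: 144 + 0.15×(255−144) = 144 + 16.65 = 160.65 → 161
  G: 147 + 0.15×(255−147) = 147 + 16.2 = 163.2 → 163
  B: 53 + 30.3 = 83.3 → 83
rgb(161, 163, 83) = #A1A353.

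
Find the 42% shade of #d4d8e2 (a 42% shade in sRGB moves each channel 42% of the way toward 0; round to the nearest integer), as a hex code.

#d4d8e2 is rgb(212, 216, 226).
A 42% shade moves each channel 42% toward 0:
  R: 212 − 89.04 = 122.96 → 123
  G: 216 + 0.42×(0−216) = 216 − 90.72 = 125.28 → 125
  B: 226 + 0.42×(0−226) = 226 − 94.92 = 131.08 → 131
rgb(123, 125, 131) = #7b7d83.

#7b7d83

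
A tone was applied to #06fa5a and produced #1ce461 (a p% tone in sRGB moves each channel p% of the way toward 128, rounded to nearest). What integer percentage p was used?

18%

#06fa5a is rgb(6, 250, 90); #1ce461 is rgb(28, 228, 97).
On the R channel (widest range): 28 ≈ 6 + (p/100)(128 − 6), so p ≈ 100×(28 − 6)/(128 − 6) = 2200/122 = 18.03.
p = 18 reproduces all three channels after rounding.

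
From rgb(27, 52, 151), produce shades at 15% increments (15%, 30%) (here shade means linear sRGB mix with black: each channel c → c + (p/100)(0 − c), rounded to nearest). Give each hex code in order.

#172c80, #13246a

15%: (27 − 4.05 = 22.95→23, 52 − 7.8 = 44.2→44, 151 − 22.65 = 128.35→128) → #172c80
30%: (27 − 8.1 = 18.9→19, 52 − 15.6 = 36.4→36, 151 − 45.3 = 105.7→106) → #13246a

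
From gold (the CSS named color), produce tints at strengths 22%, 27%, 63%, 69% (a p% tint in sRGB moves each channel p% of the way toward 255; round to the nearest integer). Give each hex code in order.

#ffe038, #ffe245, #fff0a1, #fff3b0

CSS gold is rgb(255, 215, 0).
22%: (255→255, 215 + 8.8 = 223.8→224, 0 + 56.1 = 56.1→56) → #ffe038
27%: (255→255, 215 + 10.8 = 225.8→226, 0 + 68.85 = 68.85→69) → #ffe245
63%: (255→255, 215 + 25.2 = 240.2→240, 0 + 160.65 = 160.65→161) → #fff0a1
69%: (255→255, 215 + 27.6 = 242.6→243, 0 + 175.95 = 175.95→176) → #fff3b0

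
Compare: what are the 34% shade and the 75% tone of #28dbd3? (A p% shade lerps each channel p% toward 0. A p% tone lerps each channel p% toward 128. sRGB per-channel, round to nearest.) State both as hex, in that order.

#28dbd3 is rgb(40, 219, 211).
34% shade:
  R: 40 − 13.6 = 26.4 → 26
  G: 219 − 74.46 = 144.54 → 145
  B: 211 + 0.34×(0−211) = 211 − 71.74 = 139.26 → 139
  → #1a918b
75% tone:
  R: 40 + 66 = 106 → 106
  G: 219 − 68.25 = 150.75 → 151
  B: 211 + 0.75×(128−211) = 211 − 62.25 = 148.75 → 149
  → #6a9795

#1a918b, #6a9795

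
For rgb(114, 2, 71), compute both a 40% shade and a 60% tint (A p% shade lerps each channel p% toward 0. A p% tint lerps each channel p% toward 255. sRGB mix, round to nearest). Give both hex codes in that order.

40% shade:
  R: 114 − 45.6 = 68.4 → 68
  G: 2 + 0.4×(0−2) = 2 − 0.8 = 1.2 → 1
  B: 71 + 0.4×(0−71) = 71 − 28.4 = 42.6 → 43
  → #44012B
60% tint:
  R: 114 + 84.6 = 198.6 → 199
  G: 2 + 0.6×(255−2) = 2 + 151.8 = 153.8 → 154
  B: 71 + 0.6×(255−71) = 71 + 110.4 = 181.4 → 181
  → #C79AB5

#44012B, #C79AB5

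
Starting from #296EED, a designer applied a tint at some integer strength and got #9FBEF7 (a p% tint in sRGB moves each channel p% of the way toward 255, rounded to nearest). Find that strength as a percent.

#296EED is rgb(41, 110, 237); #9FBEF7 is rgb(159, 190, 247).
On the R channel (widest range): 159 ≈ 41 + (p/100)(255 − 41), so p ≈ 100×(159 − 41)/(255 − 41) = 11800/214 = 55.14.
p = 55 reproduces all three channels after rounding.

55%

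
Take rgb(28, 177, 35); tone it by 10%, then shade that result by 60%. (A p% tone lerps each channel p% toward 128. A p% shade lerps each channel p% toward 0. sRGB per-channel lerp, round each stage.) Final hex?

Lerp each channel 10% toward 128:
  R: 28 + 0.1×(128−28) = 28 + 10 = 38 → 38
  G: 177 + 0.1×(128−177) = 177 − 4.9 = 172.1 → 172
  B: 35 + 9.3 = 44.3 → 44
After the tone: rgb(38, 172, 44) = #26AC2C.
Lerp each channel 60% toward 0:
  R: 38 − 22.8 = 15.2 → 15
  G: 172 − 103.2 = 68.8 → 69
  B: 44 − 26.4 = 17.6 → 18
rgb(15, 69, 18) = #0F4512.

#0F4512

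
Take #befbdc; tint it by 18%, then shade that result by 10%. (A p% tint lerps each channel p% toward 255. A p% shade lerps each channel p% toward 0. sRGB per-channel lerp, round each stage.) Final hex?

#b6e3cb

#befbdc is rgb(190, 251, 220).
An 18% tint moves each channel 18% toward 255:
  R: 190 + 0.18×(255−190) = 190 + 11.7 = 201.7 → 202
  G: 251 + 0.72 = 251.72 → 252
  B: 220 + 0.18×(255−220) = 220 + 6.3 = 226.3 → 226
After the tint: rgb(202, 252, 226) = #cafce2.
Lerp each channel 10% toward 0:
  R: 202 + 0.1×(0−202) = 202 − 20.2 = 181.8 → 182
  G: 252 + 0.1×(0−252) = 252 − 25.2 = 226.8 → 227
  B: 226 + 0.1×(0−226) = 226 − 22.6 = 203.4 → 203
rgb(182, 227, 203) = #b6e3cb.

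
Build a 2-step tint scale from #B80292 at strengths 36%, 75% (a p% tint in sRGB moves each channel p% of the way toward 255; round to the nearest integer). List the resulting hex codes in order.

#B80292 is rgb(184, 2, 146).
36%: (184 + 25.56 = 209.56→210, 2 + 91.08 = 93.08→93, 146 + 39.24 = 185.24→185) → #D25DB9
75%: (184 + 53.25 = 237.25→237, 2 + 189.75 = 191.75→192, 146 + 81.75 = 227.75→228) → #EDC0E4

#D25DB9, #EDC0E4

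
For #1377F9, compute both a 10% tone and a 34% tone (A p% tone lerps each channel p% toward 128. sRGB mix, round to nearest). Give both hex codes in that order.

#1377F9 is rgb(19, 119, 249).
10% tone:
  R: 19 + 10.9 = 29.9 → 30
  G: 119 + 0.9 = 119.9 → 120
  B: 249 − 12.1 = 236.9 → 237
  → #1E78ED
34% tone:
  R: 19 + 0.34×(128−19) = 19 + 37.06 = 56.06 → 56
  G: 119 + 3.06 = 122.06 → 122
  B: 249 − 41.14 = 207.86 → 208
  → #387AD0

#1E78ED, #387AD0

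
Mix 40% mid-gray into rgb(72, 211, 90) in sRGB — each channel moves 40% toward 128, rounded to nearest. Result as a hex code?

A 40% tone moves each channel 40% toward 128:
  R: 72 + 22.4 = 94.4 → 94
  G: 211 − 33.2 = 177.8 → 178
  B: 90 + 0.4×(128−90) = 90 + 15.2 = 105.2 → 105
rgb(94, 178, 105) = #5eb269.

#5eb269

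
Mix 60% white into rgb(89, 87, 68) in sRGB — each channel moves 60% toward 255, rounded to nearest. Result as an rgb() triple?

A 60% tint moves each channel 60% toward 255:
  R: 89 + 0.6×(255−89) = 89 + 99.6 = 188.6 → 189
  G: 87 + 0.6×(255−87) = 87 + 100.8 = 187.8 → 188
  B: 68 + 112.2 = 180.2 → 180

rgb(189, 188, 180)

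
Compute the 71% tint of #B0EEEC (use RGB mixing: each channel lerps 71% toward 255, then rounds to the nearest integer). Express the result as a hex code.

#B0EEEC is rgb(176, 238, 236).
Per channel, c → c + 0.71(255 − c):
  R: 176 + 0.71×(255−176) = 176 + 56.09 = 232.09 → 232
  G: 238 + 0.71×(255−238) = 238 + 12.07 = 250.07 → 250
  B: 236 + 13.49 = 249.49 → 249
rgb(232, 250, 249) = #E8FAF9.

#E8FAF9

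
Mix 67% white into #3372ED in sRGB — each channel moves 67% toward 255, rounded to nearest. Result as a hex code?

#BCD0F9

#3372ED is rgb(51, 114, 237).
A 67% tint moves each channel 67% toward 255:
  R: 51 + 136.68 = 187.68 → 188
  G: 114 + 94.47 = 208.47 → 208
  B: 237 + 12.06 = 249.06 → 249
rgb(188, 208, 249) = #BCD0F9.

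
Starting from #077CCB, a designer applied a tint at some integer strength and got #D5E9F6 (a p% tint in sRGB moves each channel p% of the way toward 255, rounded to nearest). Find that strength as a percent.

83%

#077CCB is rgb(7, 124, 203); #D5E9F6 is rgb(213, 233, 246).
On the R channel (widest range): 213 ≈ 7 + (p/100)(255 − 7), so p ≈ 100×(213 − 7)/(255 − 7) = 20600/248 = 83.06.
p = 83 reproduces all three channels after rounding.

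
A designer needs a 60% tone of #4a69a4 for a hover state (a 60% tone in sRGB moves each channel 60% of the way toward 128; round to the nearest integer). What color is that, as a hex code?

#4a69a4 is rgb(74, 105, 164).
A 60% tone moves each channel 60% toward 128:
  R: 74 + 32.4 = 106.4 → 106
  G: 105 + 13.8 = 118.8 → 119
  B: 164 − 21.6 = 142.4 → 142
rgb(106, 119, 142) = #6a778e.

#6a778e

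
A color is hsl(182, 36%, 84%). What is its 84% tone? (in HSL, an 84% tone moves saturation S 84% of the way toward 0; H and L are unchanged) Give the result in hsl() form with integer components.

hsl(182, 6%, 84%)

S moves 84% from 36 toward 0: 36 − 30.24 = 5.76 → 6.
H and L are unchanged.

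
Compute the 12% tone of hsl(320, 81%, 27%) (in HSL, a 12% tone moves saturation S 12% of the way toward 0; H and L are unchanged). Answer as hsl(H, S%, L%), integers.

S moves 12% from 81 toward 0: 81 − 9.72 = 71.28 → 71.
H and L are unchanged.

hsl(320, 71%, 27%)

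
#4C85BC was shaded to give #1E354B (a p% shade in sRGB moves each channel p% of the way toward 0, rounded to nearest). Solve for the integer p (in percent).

60%

#4C85BC is rgb(76, 133, 188); #1E354B is rgb(30, 53, 75).
On the B channel (widest range): 75 ≈ 188 + (p/100)(0 − 188), so p ≈ 100×(75 − 188)/(0 − 188) = -11300/-188 = 60.11.
p = 60 reproduces all three channels after rounding.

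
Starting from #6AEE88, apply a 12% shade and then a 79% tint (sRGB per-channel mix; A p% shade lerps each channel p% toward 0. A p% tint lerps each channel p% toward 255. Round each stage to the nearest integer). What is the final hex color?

#6AEE88 is rgb(106, 238, 136).
Per channel, c → c + 0.12(0 − c):
  R: 106 + 0.12×(0−106) = 106 − 12.72 = 93.28 → 93
  G: 238 + 0.12×(0−238) = 238 − 28.56 = 209.44 → 209
  B: 136 + 0.12×(0−136) = 136 − 16.32 = 119.68 → 120
After the shade: rgb(93, 209, 120) = #5DD178.
A 79% tint moves each channel 79% toward 255:
  R: 93 + 0.79×(255−93) = 93 + 127.98 = 220.98 → 221
  G: 209 + 0.79×(255−209) = 209 + 36.34 = 245.34 → 245
  B: 120 + 106.65 = 226.65 → 227
rgb(221, 245, 227) = #DDF5E3.

#DDF5E3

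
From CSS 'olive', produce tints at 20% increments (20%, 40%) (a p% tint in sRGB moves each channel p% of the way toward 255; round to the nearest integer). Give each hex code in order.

#999933, #B3B366

CSS olive is rgb(128, 128, 0).
20%: (128 + 25.4 = 153.4→153, 128 + 25.4 = 153.4→153, 0 + 51 = 51→51) → #999933
40%: (128 + 50.8 = 178.8→179, 128 + 50.8 = 178.8→179, 0 + 102 = 102→102) → #B3B366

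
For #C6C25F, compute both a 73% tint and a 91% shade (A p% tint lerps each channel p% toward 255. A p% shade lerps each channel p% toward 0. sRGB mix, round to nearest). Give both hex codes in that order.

#F0EFD4, #121109

#C6C25F is rgb(198, 194, 95).
73% tint:
  R: 198 + 0.73×(255−198) = 198 + 41.61 = 239.61 → 240
  G: 194 + 44.53 = 238.53 → 239
  B: 95 + 0.73×(255−95) = 95 + 116.8 = 211.8 → 212
  → #F0EFD4
91% shade:
  R: 198 − 180.18 = 17.82 → 18
  G: 194 − 176.54 = 17.46 → 17
  B: 95 − 86.45 = 8.55 → 9
  → #121109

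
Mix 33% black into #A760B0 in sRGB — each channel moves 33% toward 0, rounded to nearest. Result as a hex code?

#704076

#A760B0 is rgb(167, 96, 176).
Per channel, c → c + 0.33(0 − c):
  R: 167 + 0.33×(0−167) = 167 − 55.11 = 111.89 → 112
  G: 96 + 0.33×(0−96) = 96 − 31.68 = 64.32 → 64
  B: 176 + 0.33×(0−176) = 176 − 58.08 = 117.92 → 118
rgb(112, 64, 118) = #704076.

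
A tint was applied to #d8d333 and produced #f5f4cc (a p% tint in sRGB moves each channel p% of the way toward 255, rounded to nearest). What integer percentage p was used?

75%

#d8d333 is rgb(216, 211, 51); #f5f4cc is rgb(245, 244, 204).
On the B channel (widest range): 204 ≈ 51 + (p/100)(255 − 51), so p ≈ 100×(204 − 51)/(255 − 51) = 15300/204 = 75.00.
p = 75 reproduces all three channels after rounding.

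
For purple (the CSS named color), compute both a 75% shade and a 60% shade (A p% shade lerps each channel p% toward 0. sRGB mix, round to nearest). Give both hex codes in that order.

CSS purple is rgb(128, 0, 128).
75% shade:
  R: 128 − 96 = 32 → 32
  G: 0 + 0.75×(0−0) = 0 + 0 = 0 → 0
  B: 128 − 96 = 32 → 32
  → #200020
60% shade:
  R: 128 + 0.6×(0−128) = 128 − 76.8 = 51.2 → 51
  G: 0 + 0.6×(0−0) = 0 + 0 = 0 → 0
  B: 128 + 0.6×(0−128) = 128 − 76.8 = 51.2 → 51
  → #330033

#200020, #330033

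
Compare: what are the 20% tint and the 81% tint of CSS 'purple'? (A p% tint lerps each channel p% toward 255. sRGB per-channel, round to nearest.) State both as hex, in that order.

CSS purple is rgb(128, 0, 128).
20% tint:
  R: 128 + 0.2×(255−128) = 128 + 25.4 = 153.4 → 153
  G: 0 + 0.2×(255−0) = 0 + 51 = 51 → 51
  B: 128 + 25.4 = 153.4 → 153
  → #993399
81% tint:
  R: 128 + 0.81×(255−128) = 128 + 102.87 = 230.87 → 231
  G: 0 + 0.81×(255−0) = 0 + 206.55 = 206.55 → 207
  B: 128 + 0.81×(255−128) = 128 + 102.87 = 230.87 → 231
  → #e7cfe7

#993399, #e7cfe7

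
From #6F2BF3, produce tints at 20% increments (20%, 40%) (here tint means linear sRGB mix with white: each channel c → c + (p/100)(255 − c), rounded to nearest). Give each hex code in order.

#6F2BF3 is rgb(111, 43, 243).
20%: (111 + 28.8 = 139.8→140, 43 + 42.4 = 85.4→85, 243 + 2.4 = 245.4→245) → #8C55F5
40%: (111 + 57.6 = 168.6→169, 43 + 84.8 = 127.8→128, 243 + 4.8 = 247.8→248) → #A980F8

#8C55F5, #A980F8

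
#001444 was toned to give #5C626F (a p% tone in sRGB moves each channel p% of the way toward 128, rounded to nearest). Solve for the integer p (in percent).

#001444 is rgb(0, 20, 68); #5C626F is rgb(92, 98, 111).
On the R channel (widest range): 92 ≈ 0 + (p/100)(128 − 0), so p ≈ 100×(92 − 0)/(128 − 0) = 9200/128 = 71.88.
p = 72 reproduces all three channels after rounding.

72%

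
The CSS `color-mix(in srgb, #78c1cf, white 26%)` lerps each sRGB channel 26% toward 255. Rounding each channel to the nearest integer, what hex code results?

#78c1cf is rgb(120, 193, 207).
A 26% tint moves each channel 26% toward 255:
  R: 120 + 0.26×(255−120) = 120 + 35.1 = 155.1 → 155
  G: 193 + 16.12 = 209.12 → 209
  B: 207 + 0.26×(255−207) = 207 + 12.48 = 219.48 → 219
rgb(155, 209, 219) = #9bd1db.

#9bd1db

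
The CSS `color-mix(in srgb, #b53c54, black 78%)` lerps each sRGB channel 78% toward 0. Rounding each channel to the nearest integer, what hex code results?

#b53c54 is rgb(181, 60, 84).
Per channel, c → c + 0.78(0 − c):
  R: 181 − 141.18 = 39.82 → 40
  G: 60 + 0.78×(0−60) = 60 − 46.8 = 13.2 → 13
  B: 84 − 65.52 = 18.48 → 18
rgb(40, 13, 18) = #280d12.

#280d12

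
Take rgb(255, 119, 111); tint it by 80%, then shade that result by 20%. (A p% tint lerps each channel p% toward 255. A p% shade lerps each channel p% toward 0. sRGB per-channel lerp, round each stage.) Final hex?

#CCB6B5

Lerp each channel 80% toward 255:
  R: 255 + 0.8×(255−255) = 255 + 0 = 255 → 255
  G: 119 + 0.8×(255−119) = 119 + 108.8 = 227.8 → 228
  B: 111 + 115.2 = 226.2 → 226
After the tint: rgb(255, 228, 226) = #FFE4E2.
Lerp each channel 20% toward 0:
  R: 255 + 0.2×(0−255) = 255 − 51 = 204 → 204
  G: 228 + 0.2×(0−228) = 228 − 45.6 = 182.4 → 182
  B: 226 − 45.2 = 180.8 → 181
rgb(204, 182, 181) = #CCB6B5.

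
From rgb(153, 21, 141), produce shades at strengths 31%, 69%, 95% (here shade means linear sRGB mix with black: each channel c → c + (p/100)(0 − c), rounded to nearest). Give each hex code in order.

31%: (153 − 47.43 = 105.57→106, 21 − 6.51 = 14.49→14, 141 − 43.71 = 97.29→97) → #6a0e61
69%: (153 − 105.57 = 47.43→47, 21 − 14.49 = 6.51→7, 141 − 97.29 = 43.71→44) → #2f072c
95%: (153 − 145.35 = 7.65→8, 21 − 19.95 = 1.05→1, 141 − 133.95 = 7.05→7) → #080107

#6a0e61, #2f072c, #080107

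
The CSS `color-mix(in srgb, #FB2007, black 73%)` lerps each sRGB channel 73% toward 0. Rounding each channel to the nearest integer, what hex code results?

#440902

#FB2007 is rgb(251, 32, 7).
Per channel, c → c + 0.73(0 − c):
  R: 251 − 183.23 = 67.77 → 68
  G: 32 − 23.36 = 8.64 → 9
  B: 7 − 5.11 = 1.89 → 2
rgb(68, 9, 2) = #440902.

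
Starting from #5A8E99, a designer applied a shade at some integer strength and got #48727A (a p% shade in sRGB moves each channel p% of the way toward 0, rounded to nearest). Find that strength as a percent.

#5A8E99 is rgb(90, 142, 153); #48727A is rgb(72, 114, 122).
On the B channel (widest range): 122 ≈ 153 + (p/100)(0 − 153), so p ≈ 100×(122 − 153)/(0 − 153) = -3100/-153 = 20.26.
p = 20 reproduces all three channels after rounding.

20%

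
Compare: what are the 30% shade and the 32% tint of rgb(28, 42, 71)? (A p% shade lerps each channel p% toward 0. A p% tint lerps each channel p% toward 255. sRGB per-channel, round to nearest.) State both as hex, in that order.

30% shade:
  R: 28 + 0.3×(0−28) = 28 − 8.4 = 19.6 → 20
  G: 42 + 0.3×(0−42) = 42 − 12.6 = 29.4 → 29
  B: 71 − 21.3 = 49.7 → 50
  → #141D32
32% tint:
  R: 28 + 72.64 = 100.64 → 101
  G: 42 + 0.32×(255−42) = 42 + 68.16 = 110.16 → 110
  B: 71 + 0.32×(255−71) = 71 + 58.88 = 129.88 → 130
  → #656E82

#141D32, #656E82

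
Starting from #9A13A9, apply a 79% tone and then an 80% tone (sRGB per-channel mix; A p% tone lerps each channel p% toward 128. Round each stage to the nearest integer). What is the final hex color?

#9A13A9 is rgb(154, 19, 169).
Lerp each channel 79% toward 128:
  R: 154 − 20.54 = 133.46 → 133
  G: 19 + 86.11 = 105.11 → 105
  B: 169 + 0.79×(128−169) = 169 − 32.39 = 136.61 → 137
After the tone: rgb(133, 105, 137) = #856989.
An 80% tone moves each channel 80% toward 128:
  R: 133 + 0.8×(128−133) = 133 − 4 = 129 → 129
  G: 105 + 0.8×(128−105) = 105 + 18.4 = 123.4 → 123
  B: 137 + 0.8×(128−137) = 137 − 7.2 = 129.8 → 130
rgb(129, 123, 130) = #817B82.

#817B82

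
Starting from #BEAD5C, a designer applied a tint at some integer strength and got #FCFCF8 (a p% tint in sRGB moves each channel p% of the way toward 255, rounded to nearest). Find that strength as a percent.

96%

#BEAD5C is rgb(190, 173, 92); #FCFCF8 is rgb(252, 252, 248).
On the B channel (widest range): 248 ≈ 92 + (p/100)(255 − 92), so p ≈ 100×(248 − 92)/(255 − 92) = 15600/163 = 95.71.
p = 96 reproduces all three channels after rounding.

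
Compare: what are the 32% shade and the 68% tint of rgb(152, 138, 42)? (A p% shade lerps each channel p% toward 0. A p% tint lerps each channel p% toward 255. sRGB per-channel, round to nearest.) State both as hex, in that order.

#675E1D, #DEDABB

32% shade:
  R: 152 + 0.32×(0−152) = 152 − 48.64 = 103.36 → 103
  G: 138 + 0.32×(0−138) = 138 − 44.16 = 93.84 → 94
  B: 42 + 0.32×(0−42) = 42 − 13.44 = 28.56 → 29
  → #675E1D
68% tint:
  R: 152 + 70.04 = 222.04 → 222
  G: 138 + 0.68×(255−138) = 138 + 79.56 = 217.56 → 218
  B: 42 + 144.84 = 186.84 → 187
  → #DEDABB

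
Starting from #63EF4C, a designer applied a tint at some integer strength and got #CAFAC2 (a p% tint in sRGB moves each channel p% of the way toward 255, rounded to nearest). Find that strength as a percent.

66%

#63EF4C is rgb(99, 239, 76); #CAFAC2 is rgb(202, 250, 194).
On the B channel (widest range): 194 ≈ 76 + (p/100)(255 − 76), so p ≈ 100×(194 − 76)/(255 − 76) = 11800/179 = 65.92.
p = 66 reproduces all three channels after rounding.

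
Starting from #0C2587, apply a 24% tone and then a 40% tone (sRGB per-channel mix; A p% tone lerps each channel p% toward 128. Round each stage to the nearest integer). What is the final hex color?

#0C2587 is rgb(12, 37, 135).
Lerp each channel 24% toward 128:
  R: 12 + 27.84 = 39.84 → 40
  G: 37 + 21.84 = 58.84 → 59
  B: 135 − 1.68 = 133.32 → 133
After the tone: rgb(40, 59, 133) = #283B85.
A 40% tone moves each channel 40% toward 128:
  R: 40 + 0.4×(128−40) = 40 + 35.2 = 75.2 → 75
  G: 59 + 0.4×(128−59) = 59 + 27.6 = 86.6 → 87
  B: 133 + 0.4×(128−133) = 133 − 2 = 131 → 131
rgb(75, 87, 131) = #4B5783.

#4B5783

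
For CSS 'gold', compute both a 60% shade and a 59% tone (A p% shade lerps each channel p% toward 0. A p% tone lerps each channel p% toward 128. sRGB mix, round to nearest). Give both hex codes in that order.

#665600, #b4a44c

CSS gold is rgb(255, 215, 0).
60% shade:
  R: 255 + 0.6×(0−255) = 255 − 153 = 102 → 102
  G: 215 + 0.6×(0−215) = 215 − 129 = 86 → 86
  B: 0 + 0.6×(0−0) = 0 + 0 = 0 → 0
  → #665600
59% tone:
  R: 255 + 0.59×(128−255) = 255 − 74.93 = 180.07 → 180
  G: 215 − 51.33 = 163.67 → 164
  B: 0 + 75.52 = 75.52 → 76
  → #b4a44c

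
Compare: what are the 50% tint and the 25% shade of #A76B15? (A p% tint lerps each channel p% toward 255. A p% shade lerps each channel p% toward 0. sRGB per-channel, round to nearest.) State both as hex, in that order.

#D3B58A, #7D5010

#A76B15 is rgb(167, 107, 21).
50% tint:
  R: 167 + 0.5×(255−167) = 167 + 44 = 211 → 211
  G: 107 + 74 = 181 → 181
  B: 21 + 117 = 138 → 138
  → #D3B58A
25% shade:
  R: 167 − 41.75 = 125.25 → 125
  G: 107 − 26.75 = 80.25 → 80
  B: 21 + 0.25×(0−21) = 21 − 5.25 = 15.75 → 16
  → #7D5010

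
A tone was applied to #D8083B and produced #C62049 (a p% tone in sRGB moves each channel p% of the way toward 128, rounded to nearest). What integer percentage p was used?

20%

#D8083B is rgb(216, 8, 59); #C62049 is rgb(198, 32, 73).
On the G channel (widest range): 32 ≈ 8 + (p/100)(128 − 8), so p ≈ 100×(32 − 8)/(128 − 8) = 2400/120 = 20.00.
p = 20 reproduces all three channels after rounding.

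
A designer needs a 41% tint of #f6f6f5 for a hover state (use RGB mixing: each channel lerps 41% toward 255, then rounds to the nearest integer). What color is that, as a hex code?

#fafaf9

#f6f6f5 is rgb(246, 246, 245).
A 41% tint moves each channel 41% toward 255:
  R: 246 + 0.41×(255−246) = 246 + 3.69 = 249.69 → 250
  G: 246 + 0.41×(255−246) = 246 + 3.69 = 249.69 → 250
  B: 245 + 0.41×(255−245) = 245 + 4.1 = 249.1 → 249
rgb(250, 250, 249) = #fafaf9.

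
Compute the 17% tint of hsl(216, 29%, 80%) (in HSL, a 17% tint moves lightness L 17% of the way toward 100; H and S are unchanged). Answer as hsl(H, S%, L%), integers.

hsl(216, 29%, 83%)

L moves 17% from 80 toward 100: 80 + 3.4 = 83.4 → 83.
H and S are unchanged.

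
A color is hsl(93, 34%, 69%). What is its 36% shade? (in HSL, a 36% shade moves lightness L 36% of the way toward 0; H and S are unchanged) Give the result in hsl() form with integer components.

L moves 36% from 69 toward 0: 69 − 24.84 = 44.16 → 44.
H and S are unchanged.

hsl(93, 34%, 44%)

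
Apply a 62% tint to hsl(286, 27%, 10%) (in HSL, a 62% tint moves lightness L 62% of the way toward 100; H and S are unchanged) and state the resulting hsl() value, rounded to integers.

hsl(286, 27%, 66%)

L moves 62% from 10 toward 100: 10 + 55.8 = 65.8 → 66.
H and S are unchanged.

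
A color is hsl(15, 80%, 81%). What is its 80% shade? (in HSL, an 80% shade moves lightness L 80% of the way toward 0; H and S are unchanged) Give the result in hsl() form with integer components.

hsl(15, 80%, 16%)

L moves 80% from 81 toward 0: 81 − 64.8 = 16.2 → 16.
H and S are unchanged.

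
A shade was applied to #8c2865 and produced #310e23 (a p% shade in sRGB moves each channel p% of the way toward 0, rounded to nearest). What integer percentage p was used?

#8c2865 is rgb(140, 40, 101); #310e23 is rgb(49, 14, 35).
On the R channel (widest range): 49 ≈ 140 + (p/100)(0 − 140), so p ≈ 100×(49 − 140)/(0 − 140) = -9100/-140 = 65.00.
p = 65 reproduces all three channels after rounding.

65%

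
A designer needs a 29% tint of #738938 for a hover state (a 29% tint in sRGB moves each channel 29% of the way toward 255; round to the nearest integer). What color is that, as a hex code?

#738938 is rgb(115, 137, 56).
Lerp each channel 29% toward 255:
  R: 115 + 40.6 = 155.6 → 156
  G: 137 + 0.29×(255−137) = 137 + 34.22 = 171.22 → 171
  B: 56 + 57.71 = 113.71 → 114
rgb(156, 171, 114) = #9cab72.

#9cab72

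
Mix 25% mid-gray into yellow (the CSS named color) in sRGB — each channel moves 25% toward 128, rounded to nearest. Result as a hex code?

#DFDF20

CSS yellow is rgb(255, 255, 0).
Lerp each channel 25% toward 128:
  R: 255 − 31.75 = 223.25 → 223
  G: 255 − 31.75 = 223.25 → 223
  B: 0 + 0.25×(128−0) = 0 + 32 = 32 → 32
rgb(223, 223, 32) = #DFDF20.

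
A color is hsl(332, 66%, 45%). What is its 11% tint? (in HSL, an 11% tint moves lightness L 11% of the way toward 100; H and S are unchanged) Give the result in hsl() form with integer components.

hsl(332, 66%, 51%)

L moves 11% from 45 toward 100: 45 + 6.05 = 51.05 → 51.
H and S are unchanged.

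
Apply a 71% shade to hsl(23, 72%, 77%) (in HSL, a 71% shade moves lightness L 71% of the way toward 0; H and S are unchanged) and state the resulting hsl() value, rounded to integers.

hsl(23, 72%, 22%)

L moves 71% from 77 toward 0: 77 − 54.67 = 22.33 → 22.
H and S are unchanged.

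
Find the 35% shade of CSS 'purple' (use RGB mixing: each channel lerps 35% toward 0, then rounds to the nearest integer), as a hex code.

#530053

CSS purple is rgb(128, 0, 128).
A 35% shade moves each channel 35% toward 0:
  R: 128 + 0.35×(0−128) = 128 − 44.8 = 83.2 → 83
  G: 0 + 0.35×(0−0) = 0 + 0 = 0 → 0
  B: 128 − 44.8 = 83.2 → 83
rgb(83, 0, 83) = #530053.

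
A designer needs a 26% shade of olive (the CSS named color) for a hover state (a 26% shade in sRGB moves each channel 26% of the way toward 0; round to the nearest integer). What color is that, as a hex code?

#5f5f00

CSS olive is rgb(128, 128, 0).
Lerp each channel 26% toward 0:
  R: 128 + 0.26×(0−128) = 128 − 33.28 = 94.72 → 95
  G: 128 − 33.28 = 94.72 → 95
  B: 0 + 0 = 0 → 0
rgb(95, 95, 0) = #5f5f00.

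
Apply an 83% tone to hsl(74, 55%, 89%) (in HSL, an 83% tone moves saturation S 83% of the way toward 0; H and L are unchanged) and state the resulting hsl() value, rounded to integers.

hsl(74, 9%, 89%)

S moves 83% from 55 toward 0: 55 − 45.65 = 9.35 → 9.
H and L are unchanged.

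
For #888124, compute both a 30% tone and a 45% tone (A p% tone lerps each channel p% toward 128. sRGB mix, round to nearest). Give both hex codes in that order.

#868140, #84814d

#888124 is rgb(136, 129, 36).
30% tone:
  R: 136 + 0.3×(128−136) = 136 − 2.4 = 133.6 → 134
  G: 129 + 0.3×(128−129) = 129 − 0.3 = 128.7 → 129
  B: 36 + 0.3×(128−36) = 36 + 27.6 = 63.6 → 64
  → #868140
45% tone:
  R: 136 + 0.45×(128−136) = 136 − 3.6 = 132.4 → 132
  G: 129 − 0.45 = 128.55 → 129
  B: 36 + 41.4 = 77.4 → 77
  → #84814d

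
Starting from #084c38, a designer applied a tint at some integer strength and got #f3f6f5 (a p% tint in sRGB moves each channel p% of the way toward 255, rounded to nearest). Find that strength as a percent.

#084c38 is rgb(8, 76, 56); #f3f6f5 is rgb(243, 246, 245).
On the R channel (widest range): 243 ≈ 8 + (p/100)(255 − 8), so p ≈ 100×(243 − 8)/(255 − 8) = 23500/247 = 95.14.
p = 95 reproduces all three channels after rounding.

95%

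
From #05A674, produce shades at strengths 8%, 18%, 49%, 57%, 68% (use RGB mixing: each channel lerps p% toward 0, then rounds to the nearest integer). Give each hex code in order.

#05A674 is rgb(5, 166, 116).
8%: (5→5, 166 − 13.28 = 152.72→153, 116 − 9.28 = 106.72→107) → #05996B
18%: (5 − 0.9 = 4.1→4, 166 − 29.88 = 136.12→136, 116 − 20.88 = 95.12→95) → #04885F
49%: (5 − 2.45 = 2.55→3, 166 − 81.34 = 84.66→85, 116 − 56.84 = 59.16→59) → #03553B
57%: (5 − 2.85 = 2.15→2, 166 − 94.62 = 71.38→71, 116 − 66.12 = 49.88→50) → #024732
68%: (5 − 3.4 = 1.6→2, 166 − 112.88 = 53.12→53, 116 − 78.88 = 37.12→37) → #023525

#05996B, #04885F, #03553B, #024732, #023525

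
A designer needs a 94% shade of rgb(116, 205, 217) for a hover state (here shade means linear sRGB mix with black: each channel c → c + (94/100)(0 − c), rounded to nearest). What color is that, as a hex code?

Lerp each channel 94% toward 0:
  R: 116 + 0.94×(0−116) = 116 − 109.04 = 6.96 → 7
  G: 205 − 192.7 = 12.3 → 12
  B: 217 + 0.94×(0−217) = 217 − 203.98 = 13.02 → 13
rgb(7, 12, 13) = #070C0D.

#070C0D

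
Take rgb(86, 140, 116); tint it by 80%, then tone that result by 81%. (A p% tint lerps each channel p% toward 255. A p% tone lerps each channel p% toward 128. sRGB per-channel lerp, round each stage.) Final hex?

#929493

An 80% tint moves each channel 80% toward 255:
  R: 86 + 135.2 = 221.2 → 221
  G: 140 + 0.8×(255−140) = 140 + 92 = 232 → 232
  B: 116 + 111.2 = 227.2 → 227
After the tint: rgb(221, 232, 227) = #dde8e3.
Lerp each channel 81% toward 128:
  R: 221 + 0.81×(128−221) = 221 − 75.33 = 145.67 → 146
  G: 232 + 0.81×(128−232) = 232 − 84.24 = 147.76 → 148
  B: 227 + 0.81×(128−227) = 227 − 80.19 = 146.81 → 147
rgb(146, 148, 147) = #929493.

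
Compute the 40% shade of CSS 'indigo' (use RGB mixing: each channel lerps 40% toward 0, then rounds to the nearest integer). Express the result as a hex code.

CSS indigo is rgb(75, 0, 130).
A 40% shade moves each channel 40% toward 0:
  R: 75 − 30 = 45 → 45
  G: 0 + 0.4×(0−0) = 0 + 0 = 0 → 0
  B: 130 + 0.4×(0−130) = 130 − 52 = 78 → 78
rgb(45, 0, 78) = #2D004E.

#2D004E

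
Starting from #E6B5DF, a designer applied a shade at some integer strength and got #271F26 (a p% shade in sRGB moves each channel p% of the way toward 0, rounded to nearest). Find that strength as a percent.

83%

#E6B5DF is rgb(230, 181, 223); #271F26 is rgb(39, 31, 38).
On the R channel (widest range): 39 ≈ 230 + (p/100)(0 − 230), so p ≈ 100×(39 − 230)/(0 − 230) = -19100/-230 = 83.04.
p = 83 reproduces all three channels after rounding.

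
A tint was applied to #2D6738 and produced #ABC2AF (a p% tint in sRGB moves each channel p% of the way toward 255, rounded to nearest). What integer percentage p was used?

#2D6738 is rgb(45, 103, 56); #ABC2AF is rgb(171, 194, 175).
On the R channel (widest range): 171 ≈ 45 + (p/100)(255 − 45), so p ≈ 100×(171 − 45)/(255 − 45) = 12600/210 = 60.00.
p = 60 reproduces all three channels after rounding.

60%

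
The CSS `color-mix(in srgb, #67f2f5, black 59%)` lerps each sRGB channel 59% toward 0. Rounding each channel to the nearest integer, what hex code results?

#67f2f5 is rgb(103, 242, 245).
A 59% shade moves each channel 59% toward 0:
  R: 103 − 60.77 = 42.23 → 42
  G: 242 − 142.78 = 99.22 → 99
  B: 245 + 0.59×(0−245) = 245 − 144.55 = 100.45 → 100
rgb(42, 99, 100) = #2a6364.

#2a6364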